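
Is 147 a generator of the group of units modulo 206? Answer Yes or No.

Yes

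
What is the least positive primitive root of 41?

φ(41) = 41 − 1 = 40 = 2^3 · 5.
g is a primitive root iff g^(40/q) ≢ 1 (mod 41) for each prime q ∈ {2, 5}.
g = 2: 2^20 ≡ 1 — hits 1, so not a primitive root.
g = 3: 3^20 ≡ 40; 3^8 ≡ 1 — hits 1, so not a primitive root.
g = 4: 4^20 ≡ 1 — hits 1, so not a primitive root.
g = 5: 5^20 ≡ 1 — hits 1, so not a primitive root.
g = 6: 6^20 ≡ 40; 6^8 ≡ 10 — none is 1, so 6 is a primitive root.
So 6 is the smallest generator of (Z/41Z)^×.

6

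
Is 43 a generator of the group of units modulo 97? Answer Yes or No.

φ(97) = 97 − 1 = 96 = 2^5 · 3.
Test 43^(96/q) mod 97 for each prime factor q of 96:
43^48 ≡ 1 (mod 97)  [q = 2: ≡ 1 ✗]
43^32 ≡ 35 (mod 97)  [q = 3: ≢ 1 ✓]
The check at q = 2 fails, so 43 generates a proper subgroup.

No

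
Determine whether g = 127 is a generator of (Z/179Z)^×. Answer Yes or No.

Yes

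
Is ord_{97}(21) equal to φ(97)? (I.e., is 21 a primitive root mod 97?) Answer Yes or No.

φ(97) = 97 − 1 = 96 = 2^5 · 3.
Test 21^(96/q) mod 97 for each prime factor q of 96:
21^48 ≡ 96 (mod 97)  [q = 2: ≢ 1 ✓]
21^32 ≡ 61 (mod 97)  [q = 3: ≢ 1 ✓]
All checks pass, so 21 has order 96 and is a primitive root modulo 97.

Yes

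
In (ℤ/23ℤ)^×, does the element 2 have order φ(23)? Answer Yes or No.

No

φ(23) = 23 − 1 = 22 = 2 · 11.
It suffices to check that the order of 2 is not a proper divisor of 22: compute 2^(22/q) for q ∈ {2, 11}.
2^11 ≡ 1 (mod 23)  [q = 2: ≡ 1 ✗]
2^2 ≡ 4 (mod 23)  [q = 11: ≢ 1 ✓]
Since 2^11 ≡ 1, the order of 2 divides 11 < 22, so 2 is not a primitive root.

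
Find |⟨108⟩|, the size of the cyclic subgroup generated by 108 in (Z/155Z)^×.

20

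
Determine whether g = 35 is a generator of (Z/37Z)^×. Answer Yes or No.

φ(37) = 37 − 1 = 36 = 2^2 · 3^2.
Test 35^(36/q) mod 37 for each prime factor q of 36:
35^18 ≡ 36 (mod 37)  [q = 2: ≢ 1 ✓]
35^12 ≡ 26 (mod 37)  [q = 3: ≢ 1 ✓]
All checks pass, so 35 has order 36 and is a primitive root modulo 37.

Yes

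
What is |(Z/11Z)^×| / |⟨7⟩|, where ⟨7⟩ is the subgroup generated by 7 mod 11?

1

Since 7 ∈ (Z/11Z)^×, its order divides φ(11) = 11 − 1 = 10 = 2 · 5.
Divisors of 10: 1, 2, 5, 10.
Test each divisor d:
7^1 ≡ 7 (mod 11)
7^2 ≡ 5 (mod 11)
7^5 ≡ 10 (mod 11)
7^10 ≡ 1 (mod 11) ✓
Thus |⟨7⟩| = ord(7) = 10.
Index = |(Z/11Z)^×| / |⟨7⟩| = 10 / 10 = 1.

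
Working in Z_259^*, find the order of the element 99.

Since 99 ∈ (Z/259Z)^×, its order divides φ(259) = φ(7·37) = (7−1)·(37−1) = 6·36 = 216 = 2^3 · 3^3.
Divisors of 216: 1, 2, 3, 4, 6, 8, 9, 12, 18, 24, 27, 36, 54, 72, 108, 216.
Evaluate successive powers at the divisors of 216:
99^1 ≡ 99 (mod 259)
99^2 ≡ 218 (mod 259)
99^3 ≡ 85 (mod 259)
99^4 ≡ 127 (mod 259)
99^6 ≡ 232 (mod 259)
99^8 ≡ 71 (mod 259)
99^9 ≡ 36 (mod 259)
99^12 ≡ 211 (mod 259)
99^18 ≡ 1 (mod 259) ✓
The smallest such exponent is 18, so the order of 99 is 18.

18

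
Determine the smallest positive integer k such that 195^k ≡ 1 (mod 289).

136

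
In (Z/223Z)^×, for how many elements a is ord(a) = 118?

φ(223) = 223 − 1 = 222 = 2 · 3 · 37.
(Z/223Z)^× is cyclic (|G| = 222); a cyclic group of order m has exactly φ(d) elements of each order d | m, and none otherwise.
Since 118 ∤ 222, the count is 0.

0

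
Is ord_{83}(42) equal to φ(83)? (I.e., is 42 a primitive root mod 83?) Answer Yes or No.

Yes

φ(83) = 83 − 1 = 82 = 2 · 41.
42 is a primitive root mod 83 iff 42^(φ(83)/q) ≢ 1 for every prime q | φ(83), i.e. q ∈ {2, 41}.
42^41 ≡ 82 (mod 83)  [q = 2: ≢ 1 ✓]
42^2 ≡ 21 (mod 83)  [q = 41: ≢ 1 ✓]
All checks pass, so 42 has order 82 and is a primitive root modulo 83.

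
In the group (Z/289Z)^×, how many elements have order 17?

16

φ(289) = φ(17^2) = 17·(17−1) = 272 = 2^4 · 17.
Since (Z/289Z)^× is cyclic of order 272, the number of elements of order d is φ(d) when d | 272 and 0 otherwise.
17 | 272, and φ(17) = 17 − 1 = 16.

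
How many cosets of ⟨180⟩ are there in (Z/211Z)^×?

10

ord(180) | φ(211) = 211 − 1 = 210 = 2 · 3 · 5 · 7.
Divisors of 210: 1, 2, 3, 5, 6, 7, 10, 14, 15, 21, 30, 35, 42, 70, 105, 210.
Compute 180^d (mod 211) for the divisors d until we hit 1:
180^1 ≡ 180 (mod 211)
180^2 ≡ 117 (mod 211)
180^3 ≡ 171 (mod 211)
180^5 ≡ 173 (mod 211)
180^6 ≡ 123 (mod 211)
180^7 ≡ 196 (mod 211)
180^10 ≡ 178 (mod 211)
180^14 ≡ 14 (mod 211)
180^15 ≡ 199 (mod 211)
180^21 ≡ 1 (mod 211) ✓
Thus |⟨180⟩| = ord(180) = 21.
The index is φ(211) / ord(180) = 210 / 21 = 10.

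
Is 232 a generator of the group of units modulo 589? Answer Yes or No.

589 = 19 · 31 is a product of two distinct odd primes, so (Z/589Z)^× ≅ (Z/19Z)^× × (Z/31Z)^× is not cyclic.
No primitive root modulo 589 exists; in particular 232 is not one.

No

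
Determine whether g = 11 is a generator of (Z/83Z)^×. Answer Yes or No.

No

φ(83) = 83 − 1 = 82 = 2 · 41.
An element g generates (Z/83Z)^× iff g^(82/q) ≢ 1 (mod 83) for each prime q ∈ {2, 41}.
11^41 ≡ 1 (mod 83)  [q = 2: ≡ 1 ✗]
11^2 ≡ 38 (mod 83)  [q = 41: ≢ 1 ✓]
The check at q = 2 fails, so 11 generates a proper subgroup.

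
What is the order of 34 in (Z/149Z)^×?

By Lagrange's theorem, ord_149(34) divides φ(149) = 149 − 1 = 148 = 2^2 · 37.
Divisors of 148: 1, 2, 4, 37, 74, 148.
Compute 34^d (mod 149) for the divisors d until we hit 1:
34^1 ≡ 34 (mod 149)
34^2 ≡ 113 (mod 149)
34^4 ≡ 104 (mod 149)
34^37 ≡ 105 (mod 149)
34^74 ≡ 148 (mod 149)
34^148 ≡ 1 (mod 149) ✓
Therefore the multiplicative order of 34 modulo 149 is 148.

148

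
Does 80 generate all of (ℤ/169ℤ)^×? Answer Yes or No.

No

φ(169) = φ(13^2) = 13·(13−1) = 156 = 2^2 · 3 · 13.
An element g generates (Z/169Z)^× iff g^(156/q) ≢ 1 (mod 169) for each prime q ∈ {2, 3, 13}.
80^78 ≡ 168 (mod 169)  [q = 2: ≢ 1 ✓]
80^52 ≡ 146 (mod 169)  [q = 3: ≢ 1 ✓]
80^12 ≡ 1 (mod 169)  [q = 13: ≡ 1 ✗]
Since 80^12 ≡ 1, the order of 80 divides 12 < 156, so 80 is not a primitive root.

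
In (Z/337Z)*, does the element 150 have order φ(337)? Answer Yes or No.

φ(337) = 337 − 1 = 336 = 2^4 · 3 · 7.
Test 150^(336/q) mod 337 for each prime factor q of 336:
150^168 ≡ 1 (mod 337)  [q = 2: ≡ 1 ✗]
150^112 ≡ 1 (mod 337)  [q = 3: ≡ 1 ✗]
150^48 ≡ 8 (mod 337)  [q = 7: ≢ 1 ✓]
Since 150^168 ≡ 1, the order of 150 divides 168 < 336, so 150 is not a primitive root.

No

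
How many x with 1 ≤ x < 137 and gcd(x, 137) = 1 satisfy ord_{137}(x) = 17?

16

φ(137) = 137 − 1 = 136 = 2^3 · 17.
Since (Z/137Z)^× is cyclic of order 136, the number of elements of order d is φ(d) when d | 136 and 0 otherwise.
17 | 136, and φ(17) = 17 − 1 = 16.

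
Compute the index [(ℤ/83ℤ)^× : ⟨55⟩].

By Lagrange's theorem, ord_83(55) divides φ(83) = 83 − 1 = 82 = 2 · 41.
Divisors of 82: 1, 2, 41, 82.
Test each divisor d:
55^1 ≡ 55 (mod 83)
55^2 ≡ 37 (mod 83)
55^41 ≡ 82 (mod 83)
55^82 ≡ 1 (mod 83) ✓
The order of 55 is 82, so the subgroup it generates has 82 elements.
Index = |(Z/83Z)^×| / |⟨55⟩| = 82 / 82 = 1.

1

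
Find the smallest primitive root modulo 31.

3

φ(31) = 31 − 1 = 30 = 2 · 3 · 5.
Test candidates g = 2, 3, … against the prime factors q ∈ {2, 3, 5} of φ(31): g is a generator iff g^(30/q) ≢ 1 for every such q.
g = 2: 2^15 ≡ 1 — hits 1, so not a primitive root.
g = 3: 3^15 ≡ 30; 3^10 ≡ 25; 3^6 ≡ 16 — none is 1, so 3 is a primitive root.
The smallest primitive root modulo 31 is 3.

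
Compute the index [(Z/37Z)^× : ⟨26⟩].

12

ord(26) | φ(37) = 37 − 1 = 36 = 2^2 · 3^2.
Divisors of 36: 1, 2, 3, 4, 6, 9, 12, 18, 36.
Test each divisor d:
26^1 ≡ 26 (mod 37)
26^2 ≡ 10 (mod 37)
26^3 ≡ 1 (mod 37) ✓
The order of 26 is 3, so the subgroup it generates has 3 elements.
The index is φ(37) / ord(26) = 36 / 3 = 12.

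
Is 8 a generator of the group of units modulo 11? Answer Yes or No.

Yes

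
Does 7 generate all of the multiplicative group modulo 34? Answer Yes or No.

Yes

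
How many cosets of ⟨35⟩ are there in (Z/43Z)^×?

6

ord(35) | φ(43) = 43 − 1 = 42 = 2 · 3 · 7.
Divisors of 42: 1, 2, 3, 6, 7, 14, 21, 42.
Test each divisor d:
35^1 ≡ 35 (mod 43)
35^2 ≡ 21 (mod 43)
35^3 ≡ 4 (mod 43)
35^6 ≡ 16 (mod 43)
35^7 ≡ 1 (mod 43) ✓
The order of 35 is 7, so the subgroup it generates has 7 elements.
The index is φ(43) / ord(35) = 42 / 7 = 6.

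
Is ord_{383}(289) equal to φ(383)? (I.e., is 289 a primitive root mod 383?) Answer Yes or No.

φ(383) = 383 − 1 = 382 = 2 · 191.
289 is a primitive root mod 383 iff 289^(φ(383)/q) ≢ 1 for every prime q | φ(383), i.e. q ∈ {2, 191}.
289^191 ≡ 1 (mod 383)  [q = 2: ≡ 1 ✗]
289^2 ≡ 27 (mod 383)  [q = 191: ≢ 1 ✓]
289^191 ≡ 1 shows ord(289) | 191, strictly less than φ(383); not a primitive root.

No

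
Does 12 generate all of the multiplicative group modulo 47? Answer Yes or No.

φ(47) = 47 − 1 = 46 = 2 · 23.
It suffices to check that the order of 12 is not a proper divisor of 46: compute 12^(46/q) for q ∈ {2, 23}.
12^23 ≡ 1 (mod 47)  [q = 2: ≡ 1 ✗]
12^2 ≡ 3 (mod 47)  [q = 23: ≢ 1 ✓]
12^23 ≡ 1 shows ord(12) | 23, strictly less than φ(47); not a primitive root.

No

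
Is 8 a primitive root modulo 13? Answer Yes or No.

φ(13) = 13 − 1 = 12 = 2^2 · 3.
An element g generates (Z/13Z)^× iff g^(12/q) ≢ 1 (mod 13) for each prime q ∈ {2, 3}.
8^6 ≡ 12 (mod 13)  [q = 2: ≢ 1 ✓]
8^4 ≡ 1 (mod 13)  [q = 3: ≡ 1 ✗]
8^4 ≡ 1 shows ord(8) | 4, strictly less than φ(13); not a primitive root.

No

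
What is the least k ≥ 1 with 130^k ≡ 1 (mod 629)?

144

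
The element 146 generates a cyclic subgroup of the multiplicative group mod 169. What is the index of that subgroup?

52

Since 146 ∈ (Z/169Z)^×, its order divides φ(169) = φ(13^2) = 13·(13−1) = 156 = 2^2 · 3 · 13.
Divisors of 156: 1, 2, 3, 4, 6, 12, 13, 26, 39, 52, 78, 156.
Test each divisor d:
146^1 ≡ 146 (mod 169)
146^2 ≡ 22 (mod 169)
146^3 ≡ 1 (mod 169) ✓
Thus |⟨146⟩| = ord(146) = 3.
[(Z/169Z)^× : ⟨146⟩] = 156/3 = 52.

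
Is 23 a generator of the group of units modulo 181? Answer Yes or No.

φ(181) = 181 − 1 = 180 = 2^2 · 3^2 · 5.
An element g generates (Z/181Z)^× iff g^(180/q) ≢ 1 (mod 181) for each prime q ∈ {2, 3, 5}.
23^90 ≡ 180 (mod 181)  [q = 2: ≢ 1 ✓]
23^60 ≡ 132 (mod 181)  [q = 3: ≢ 1 ✓]
23^36 ≡ 125 (mod 181)  [q = 5: ≢ 1 ✓]
All checks pass, so 23 has order 180 and is a primitive root modulo 181.

Yes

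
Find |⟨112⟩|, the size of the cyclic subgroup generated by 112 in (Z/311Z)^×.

The order of 112 must divide φ(311) = 311 − 1 = 310 = 2 · 5 · 31.
Divisors of 310: 1, 2, 5, 10, 31, 62, 155, 310.
Evaluate successive powers at the divisors of 310:
112^1 ≡ 112
112^2 ≡ 104
112^5 ≡ 47
112^10 ≡ 32
112^31 ≡ 216
112^62 ≡ 6
112^155 ≡ 1
Therefore the multiplicative order of 112 modulo 311 is 155.

155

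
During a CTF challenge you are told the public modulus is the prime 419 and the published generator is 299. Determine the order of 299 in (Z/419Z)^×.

By Lagrange's theorem, ord_419(299) divides φ(419) = 419 − 1 = 418 = 2 · 11 · 19.
Divisors of 418: 1, 2, 11, 19, 22, 38, 209, 418.
Evaluate successive powers at the divisors of 418:
299^1 ≡ 299 (mod 419)
299^2 ≡ 154 (mod 419)
299^11 ≡ 135 (mod 419)
299^19 ≡ 300 (mod 419)
299^22 ≡ 208 (mod 419)
299^38 ≡ 334 (mod 419)
299^209 ≡ 1 (mod 419) ✓
Hence ord(299) = 209.

209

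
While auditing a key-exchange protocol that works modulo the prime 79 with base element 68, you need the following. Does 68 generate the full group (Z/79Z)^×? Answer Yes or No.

φ(79) = 79 − 1 = 78 = 2 · 3 · 13.
An element g generates (Z/79Z)^× iff g^(78/q) ≢ 1 (mod 79) for each prime q ∈ {2, 3, 13}.
68^39 ≡ 78 (mod 79)  [q = 2: ≢ 1 ✓]
68^26 ≡ 55 (mod 79)  [q = 3: ≢ 1 ✓]
68^6 ≡ 65 (mod 79)  [q = 13: ≢ 1 ✓]
All checks pass, so 68 has order 78 and is a primitive root modulo 79.

Yes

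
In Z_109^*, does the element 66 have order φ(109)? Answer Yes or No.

No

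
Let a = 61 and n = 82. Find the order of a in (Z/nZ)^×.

20

ord(61) | φ(82) = φ(2)·φ(41) = 1·40 = 40 = 2^3 · 5.
Divisors of 40: 1, 2, 4, 5, 8, 10, 20, 40.
Check 61^d mod 82 for each divisor in increasing order:
61^1 ≡ 61 (mod 82)
61^2 ≡ 31 (mod 82)
61^4 ≡ 59 (mod 82)
61^5 ≡ 73 (mod 82)
61^8 ≡ 37 (mod 82)
61^10 ≡ 81 (mod 82)
61^20 ≡ 1 (mod 82) ✓
So ord_82(61) = 20.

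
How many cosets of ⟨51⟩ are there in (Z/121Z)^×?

ord(51) | φ(121) = φ(11^2) = 11·(11−1) = 110 = 2 · 5 · 11.
Divisors of 110: 1, 2, 5, 10, 11, 22, 55, 110.
Test each divisor d:
51^1 ≡ 51
51^2 ≡ 60
51^5 ≡ 43
51^10 ≡ 34
51^11 ≡ 40
51^22 ≡ 27
51^55 ≡ 120
51^110 ≡ 1
So ord_121(51) = 110, hence |⟨51⟩| = 110.
Index = |(Z/121Z)^×| / |⟨51⟩| = 110 / 110 = 1.

1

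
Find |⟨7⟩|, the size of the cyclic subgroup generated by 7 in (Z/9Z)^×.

3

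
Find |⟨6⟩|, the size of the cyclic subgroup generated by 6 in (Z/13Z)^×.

12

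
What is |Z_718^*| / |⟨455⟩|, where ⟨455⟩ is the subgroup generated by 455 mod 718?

2

ord(455) | φ(718) = φ(2)·φ(359) = 1·358 = 358 = 2 · 179.
Divisors of 358: 1, 2, 179, 358.
Check 455^d mod 718 for each divisor in increasing order:
455^1 ≡ 455 (mod 718)
455^2 ≡ 241 (mod 718)
455^179 ≡ 1 (mod 718) ✓
Thus |⟨455⟩| = ord(455) = 179.
Index = |(Z/718Z)^×| / |⟨455⟩| = 358 / 179 = 2.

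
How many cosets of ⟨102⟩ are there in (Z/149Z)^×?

By Lagrange's theorem, ord_149(102) divides φ(149) = 149 − 1 = 148 = 2^2 · 37.
Divisors of 148: 1, 2, 4, 37, 74, 148.
Evaluate successive powers at the divisors of 148:
102^1 ≡ 102 (mod 149)
102^2 ≡ 123 (mod 149)
102^4 ≡ 80 (mod 149)
102^37 ≡ 1 (mod 149) ✓
The order of 102 is 37, so the subgroup it generates has 37 elements.
[(Z/149Z)^× : ⟨102⟩] = 148/37 = 4.

4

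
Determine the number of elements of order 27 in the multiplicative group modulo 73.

0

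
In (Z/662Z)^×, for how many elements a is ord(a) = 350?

0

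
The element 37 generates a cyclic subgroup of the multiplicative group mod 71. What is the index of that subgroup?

10

Since 37 ∈ (Z/71Z)^×, its order divides φ(71) = 71 − 1 = 70 = 2 · 5 · 7.
Divisors of 70: 1, 2, 5, 7, 10, 14, 35, 70.
Check 37^d mod 71 for each divisor in increasing order:
37^1 ≡ 37 (mod 71)
37^2 ≡ 20 (mod 71)
37^5 ≡ 32 (mod 71)
37^7 ≡ 1 (mod 71) ✓
Thus |⟨37⟩| = ord(37) = 7.
Index = |(Z/71Z)^×| / |⟨37⟩| = 70 / 7 = 10.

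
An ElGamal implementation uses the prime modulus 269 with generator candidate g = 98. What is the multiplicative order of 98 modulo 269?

268

The order of 98 must divide φ(269) = 269 − 1 = 268 = 2^2 · 67.
Divisors of 268: 1, 2, 4, 67, 134, 268.
Evaluate successive powers at the divisors of 268:
98^1 ≡ 98 (mod 269)
98^2 ≡ 189 (mod 269)
98^4 ≡ 213 (mod 269)
98^67 ≡ 82 (mod 269)
98^134 ≡ 268 (mod 269)
98^268 ≡ 1 (mod 269) ✓
Therefore the multiplicative order of 98 modulo 269 is 268.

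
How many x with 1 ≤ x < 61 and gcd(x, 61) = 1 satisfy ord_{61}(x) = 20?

φ(61) = 61 − 1 = 60 = 2^2 · 3 · 5.
Since (Z/61Z)^× is cyclic of order 60, the number of elements of order d is φ(d) when d | 60 and 0 otherwise.
20 = 2^2 · 5 divides 60, and φ(20) = 8.

8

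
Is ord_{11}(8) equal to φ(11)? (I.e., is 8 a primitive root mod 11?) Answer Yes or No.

Yes

φ(11) = 11 − 1 = 10 = 2 · 5.
8 is a primitive root mod 11 iff 8^(φ(11)/q) ≢ 1 for every prime q | φ(11), i.e. q ∈ {2, 5}.
8^5 ≡ 10 (mod 11)  [q = 2: ≢ 1 ✓]
8^2 ≡ 9 (mod 11)  [q = 5: ≢ 1 ✓]
All checks pass, so 8 has order 10 and is a primitive root modulo 11.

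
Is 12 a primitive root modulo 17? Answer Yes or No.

φ(17) = 17 − 1 = 16 = 2^4.
12 is a primitive root mod 17 iff 12^(φ(17)/q) ≢ 1 for every prime q | φ(17), i.e. q ∈ {2}.
12^8 ≡ 16 (mod 17)  [q = 2: ≢ 1 ✓]
Every test exponent gives a nontrivial residue, hence 12 generates the full group.

Yes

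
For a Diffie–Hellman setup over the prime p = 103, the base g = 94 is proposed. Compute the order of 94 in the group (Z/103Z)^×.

Since 94 ∈ (Z/103Z)^×, its order divides φ(103) = 103 − 1 = 102 = 2 · 3 · 17.
Divisors of 102: 1, 2, 3, 6, 17, 34, 51, 102.
Evaluate successive powers at the divisors of 102:
94^1 ≡ 94
94^2 ≡ 81
94^3 ≡ 95
94^6 ≡ 64
94^17 ≡ 102
94^34 ≡ 1
So ord_103(94) = 34.

34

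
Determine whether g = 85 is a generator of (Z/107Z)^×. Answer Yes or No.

No

φ(107) = 107 − 1 = 106 = 2 · 53.
85 is a primitive root mod 107 iff 85^(φ(107)/q) ≢ 1 for every prime q | φ(107), i.e. q ∈ {2, 53}.
85^53 ≡ 1 (mod 107)  [q = 2: ≡ 1 ✗]
85^2 ≡ 56 (mod 107)  [q = 53: ≢ 1 ✓]
The check at q = 2 fails, so 85 generates a proper subgroup.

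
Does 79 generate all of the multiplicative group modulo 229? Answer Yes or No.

Yes

φ(229) = 229 − 1 = 228 = 2^2 · 3 · 19.
79 is a primitive root mod 229 iff 79^(φ(229)/q) ≢ 1 for every prime q | φ(229), i.e. q ∈ {2, 3, 19}.
79^114 ≡ 228 (mod 229)  [q = 2: ≢ 1 ✓]
79^76 ≡ 94 (mod 229)  [q = 3: ≢ 1 ✓]
79^12 ≡ 16 (mod 229)  [q = 19: ≢ 1 ✓]
None equal 1, so ord_229(79) = 228: 79 is a primitive root.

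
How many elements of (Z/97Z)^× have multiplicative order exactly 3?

φ(97) = 97 − 1 = 96 = 2^5 · 3.
In a cyclic group of order 96, there are φ(d) elements of order d for each divisor d of 96, and zero for non-divisors.
3 | 96, and φ(3) = 3 − 1 = 2.

2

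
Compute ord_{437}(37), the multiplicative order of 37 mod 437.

22

The order of 37 must divide φ(437) = φ(19·23) = (19−1)·(23−1) = 18·22 = 396 = 2^2 · 3^2 · 11.
Divisors of 396: 1, 2, 3, 4, 6, 9, 11, 12, 18, 22, 33, 36, 44, 66, 99, 132, 198, 396.
Test each divisor d:
37^1 ≡ 37
37^2 ≡ 58
37^3 ≡ 398
37^4 ≡ 305
37^6 ≡ 210
37^9 ≡ 113
37^11 ≡ 436
37^12 ≡ 400
37^18 ≡ 96
37^22 ≡ 1
Hence ord(37) = 22.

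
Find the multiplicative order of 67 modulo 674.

By Lagrange's theorem, ord_674(67) divides φ(674) = φ(2)·φ(337) = 1·336 = 336 = 2^4 · 3 · 7.
Divisors of 336: 1, 2, 3, 4, 6, 7, 8, 12, 14, 16, 21, 24, 28, 42, 48, 56, 84, 112, 168, 336.
Evaluate successive powers at the divisors of 336:
67^1 ≡ 67 (mod 674)
67^2 ≡ 445 (mod 674)
67^3 ≡ 159 (mod 674)
67^4 ≡ 543 (mod 674)
67^6 ≡ 343 (mod 674)
67^7 ≡ 65 (mod 674)
67^8 ≡ 311 (mod 674)
67^12 ≡ 373 (mod 674)
67^14 ≡ 181 (mod 674)
67^16 ≡ 339 (mod 674)
67^21 ≡ 307 (mod 674)
67^24 ≡ 285 (mod 674)
67^28 ≡ 409 (mod 674)
67^42 ≡ 563 (mod 674)
67^48 ≡ 345 (mod 674)
67^56 ≡ 129 (mod 674)
67^84 ≡ 189 (mod 674)
67^112 ≡ 465 (mod 674)
67^168 ≡ 673 (mod 674)
67^336 ≡ 1 (mod 674) ✓
The smallest such exponent is 336, so the order of 67 is 336.

336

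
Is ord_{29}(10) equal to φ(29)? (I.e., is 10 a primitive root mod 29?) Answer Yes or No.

Yes

φ(29) = 29 − 1 = 28 = 2^2 · 7.
An element g generates (Z/29Z)^× iff g^(28/q) ≢ 1 (mod 29) for each prime q ∈ {2, 7}.
10^14 ≡ 28 (mod 29)  [q = 2: ≢ 1 ✓]
10^4 ≡ 24 (mod 29)  [q = 7: ≢ 1 ✓]
Every test exponent gives a nontrivial residue, hence 10 generates the full group.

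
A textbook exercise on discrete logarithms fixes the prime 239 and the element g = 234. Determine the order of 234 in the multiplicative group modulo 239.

The order of 234 must divide φ(239) = 239 − 1 = 238 = 2 · 7 · 17.
Divisors of 238: 1, 2, 7, 14, 17, 34, 119, 238.
Check 234^d mod 239 for each divisor in increasing order:
234^1 ≡ 234 (mod 239)
234^2 ≡ 25 (mod 239)
234^7 ≡ 28 (mod 239)
234^14 ≡ 67 (mod 239)
234^17 ≡ 229 (mod 239)
234^34 ≡ 100 (mod 239)
234^119 ≡ 238 (mod 239)
234^238 ≡ 1 (mod 239) ✓
So ord_239(234) = 238.

238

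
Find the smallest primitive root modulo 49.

3

φ(49) = φ(7^2) = 7·(7−1) = 42 = 2 · 3 · 7.
g is a primitive root iff g^(42/q) ≢ 1 (mod 49) for each prime q ∈ {2, 3, 7}.
g = 2: 2^21 ≡ 1 — hits 1, so not a primitive root.
g = 3: 3^21 ≡ 48; 3^14 ≡ 30; 3^6 ≡ 43 — none is 1, so 3 is a primitive root.
Hence the least primitive root of 49 is 3.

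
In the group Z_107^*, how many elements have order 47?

0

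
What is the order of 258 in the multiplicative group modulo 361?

57

The order of 258 must divide φ(361) = φ(19^2) = 19·(19−1) = 342 = 2 · 3^2 · 19.
Divisors of 342: 1, 2, 3, 6, 9, 18, 19, 38, 57, 114, 171, 342.
Compute 258^d (mod 361) for the divisors d until we hit 1:
258^1 ≡ 258 (mod 361)
258^2 ≡ 140 (mod 361)
258^3 ≡ 20 (mod 361)
258^6 ≡ 39 (mod 361)
258^9 ≡ 58 (mod 361)
258^18 ≡ 115 (mod 361)
258^19 ≡ 68 (mod 361)
258^38 ≡ 292 (mod 361)
258^57 ≡ 1 (mod 361) ✓
The smallest such exponent is 57, so the order of 258 is 57.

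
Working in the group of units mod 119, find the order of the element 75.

By Lagrange's theorem, ord_119(75) divides φ(119) = φ(7·17) = (7−1)·(17−1) = 6·16 = 96 = 2^5 · 3.
Divisors of 96: 1, 2, 3, 4, 6, 8, 12, 16, 24, 32, 48, 96.
Compute 75^d (mod 119) for the divisors d until we hit 1:
75^1 ≡ 75
75^2 ≡ 32
75^3 ≡ 20
75^4 ≡ 72
75^6 ≡ 43
75^8 ≡ 67
75^12 ≡ 64
75^16 ≡ 86
75^24 ≡ 50
75^32 ≡ 18
75^48 ≡ 1
So ord_119(75) = 48.

48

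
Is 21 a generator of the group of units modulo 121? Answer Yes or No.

No

φ(121) = φ(11^2) = 11·(11−1) = 110 = 2 · 5 · 11.
Test 21^(110/q) mod 121 for each prime factor q of 110:
21^55 ≡ 120 (mod 121)  [q = 2: ≢ 1 ✓]
21^22 ≡ 1 (mod 121)  [q = 5: ≡ 1 ✗]
21^10 ≡ 23 (mod 121)  [q = 11: ≢ 1 ✓]
Since 21^22 ≡ 1, the order of 21 divides 22 < 110, so 21 is not a primitive root.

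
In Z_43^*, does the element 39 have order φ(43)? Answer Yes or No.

φ(43) = 43 − 1 = 42 = 2 · 3 · 7.
Test 39^(42/q) mod 43 for each prime factor q of 42:
39^21 ≡ 42 (mod 43)  [q = 2: ≢ 1 ✓]
39^14 ≡ 1 (mod 43)  [q = 3: ≡ 1 ✗]
39^6 ≡ 11 (mod 43)  [q = 7: ≢ 1 ✓]
The check at q = 3 fails, so 39 generates a proper subgroup.

No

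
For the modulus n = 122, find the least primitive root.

φ(122) = φ(2)·φ(61) = 1·60 = 60 = 2^2 · 3 · 5.
Test candidates g = 2, 3, … against the prime factors q ∈ {2, 3, 5} of φ(122): g is a generator iff g^(60/q) ≢ 1 for every such q.
g = 2: gcd(2, 122) = 2 > 1, not a unit — skip.
g = 3: 3^30 ≡ 1 — hits 1, so not a primitive root.
g = 4: gcd(4, 122) = 2 > 1, not a unit — skip.
g = 5: 5^30 ≡ 1 — hits 1, so not a primitive root.
g = 6: gcd(6, 122) = 2 > 1, not a unit — skip.
g = 7: 7^30 ≡ 121; 7^20 ≡ 47; 7^12 ≡ 95 — none is 1, so 7 is a primitive root.
So 7 is the smallest generator of (Z/122Z)^×.

7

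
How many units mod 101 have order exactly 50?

φ(101) = 101 − 1 = 100 = 2^2 · 5^2.
In a cyclic group of order 100, there are φ(d) elements of order d for each divisor d of 100, and zero for non-divisors.
50 = 2 · 5^2 divides 100, and φ(50) = 20.

20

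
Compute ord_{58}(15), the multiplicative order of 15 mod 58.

By Lagrange's theorem, ord_58(15) divides φ(58) = φ(2)·φ(29) = 1·28 = 28 = 2^2 · 7.
Divisors of 28: 1, 2, 4, 7, 14, 28.
Check 15^d mod 58 for each divisor in increasing order:
15^1 ≡ 15 (mod 58)
15^2 ≡ 51 (mod 58)
15^4 ≡ 49 (mod 58)
15^7 ≡ 17 (mod 58)
15^14 ≡ 57 (mod 58)
15^28 ≡ 1 (mod 58) ✓
Hence ord(15) = 28.

28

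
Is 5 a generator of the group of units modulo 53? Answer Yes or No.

Yes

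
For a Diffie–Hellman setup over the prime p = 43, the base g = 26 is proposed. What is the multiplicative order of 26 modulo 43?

42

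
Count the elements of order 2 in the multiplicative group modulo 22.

φ(22) = φ(2)·φ(11) = 1·10 = 10 = 2 · 5.
Since (Z/22Z)^× is cyclic of order 10, the number of elements of order d is φ(d) when d | 10 and 0 otherwise.
2 | 10, and φ(2) = 2 − 1 = 1.

1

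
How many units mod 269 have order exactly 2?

1

φ(269) = 269 − 1 = 268 = 2^2 · 67.
In a cyclic group of order 268, there are φ(d) elements of order d for each divisor d of 268, and zero for non-divisors.
2 | 268, and φ(2) = 2 − 1 = 1.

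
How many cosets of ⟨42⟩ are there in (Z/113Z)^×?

Since 42 ∈ (Z/113Z)^×, its order divides φ(113) = 113 − 1 = 112 = 2^4 · 7.
Divisors of 112: 1, 2, 4, 7, 8, 14, 16, 28, 56, 112.
Check 42^d mod 113 for each divisor in increasing order:
42^1 ≡ 42
42^2 ≡ 69
42^4 ≡ 15
42^7 ≡ 78
42^8 ≡ 112
42^14 ≡ 95
42^16 ≡ 1
Thus |⟨42⟩| = ord(42) = 16.
[(Z/113Z)^× : ⟨42⟩] = 112/16 = 7.

7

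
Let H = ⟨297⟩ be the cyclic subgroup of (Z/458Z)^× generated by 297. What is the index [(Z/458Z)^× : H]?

6

The order of 297 must divide φ(458) = φ(2)·φ(229) = 1·228 = 228 = 2^2 · 3 · 19.
Divisors of 228: 1, 2, 3, 4, 6, 12, 19, 38, 57, 76, 114, 228.
Check 297^d mod 458 for each divisor in increasing order:
297^1 ≡ 297 (mod 458)
297^2 ≡ 273 (mod 458)
297^3 ≡ 15 (mod 458)
297^4 ≡ 333 (mod 458)
297^6 ≡ 225 (mod 458)
297^12 ≡ 245 (mod 458)
297^19 ≡ 457 (mod 458)
297^38 ≡ 1 (mod 458) ✓
So ord_458(297) = 38, hence |⟨297⟩| = 38.
The index is φ(458) / ord(297) = 228 / 38 = 6.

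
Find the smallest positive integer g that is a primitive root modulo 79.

φ(79) = 79 − 1 = 78 = 2 · 3 · 13.
g is a primitive root iff g^(78/q) ≢ 1 (mod 79) for each prime q ∈ {2, 3, 13}.
g = 2: 2^39 ≡ 1 — hits 1, so not a primitive root.
g = 3: 3^39 ≡ 78; 3^26 ≡ 23; 3^6 ≡ 18 — none is 1, so 3 is a primitive root.
So 3 is the smallest generator of (Z/79Z)^×.

3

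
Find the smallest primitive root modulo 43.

φ(43) = 43 − 1 = 42 = 2 · 3 · 7.
Test candidates g = 2, 3, … against the prime factors q ∈ {2, 3, 7} of φ(43): g is a generator iff g^(42/q) ≢ 1 for every such q.
g = 2: 2^21 ≡ 42; 2^14 ≡ 1 — hits 1, so not a primitive root.
g = 3: 3^21 ≡ 42; 3^14 ≡ 36; 3^6 ≡ 41 — none is 1, so 3 is a primitive root.
The smallest primitive root modulo 43 is 3.

3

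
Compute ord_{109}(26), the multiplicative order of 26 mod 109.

27

ord(26) | φ(109) = 109 − 1 = 108 = 2^2 · 3^3.
Divisors of 108: 1, 2, 3, 4, 6, 9, 12, 18, 27, 36, 54, 108.
Check 26^d mod 109 for each divisor in increasing order:
26^1 ≡ 26 (mod 109)
26^2 ≡ 22 (mod 109)
26^3 ≡ 27 (mod 109)
26^4 ≡ 48 (mod 109)
26^6 ≡ 75 (mod 109)
26^9 ≡ 63 (mod 109)
26^12 ≡ 66 (mod 109)
26^18 ≡ 45 (mod 109)
26^27 ≡ 1 (mod 109) ✓
So ord_109(26) = 27.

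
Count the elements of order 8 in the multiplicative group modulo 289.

4

φ(289) = φ(17^2) = 17·(17−1) = 272 = 2^4 · 17.
(Z/289Z)^× is cyclic (|G| = 272); a cyclic group of order m has exactly φ(d) elements of each order d | m, and none otherwise.
8 = 2^3 divides 272, and φ(8) = 4.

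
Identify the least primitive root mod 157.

5

φ(157) = 157 − 1 = 156 = 2^2 · 3 · 13.
Test candidates g = 2, 3, … against the prime factors q ∈ {2, 3, 13} of φ(157): g is a generator iff g^(156/q) ≢ 1 for every such q.
g = 2: 2^78 ≡ 156; 2^52 ≡ 1 — hits 1, so not a primitive root.
g = 3: 3^78 ≡ 1 — hits 1, so not a primitive root.
g = 4: 4^78 ≡ 1 — hits 1, so not a primitive root.
g = 5: 5^78 ≡ 156; 5^52 ≡ 12; 5^12 ≡ 130 — none is 1, so 5 is a primitive root.
Hence the least primitive root of 157 is 5.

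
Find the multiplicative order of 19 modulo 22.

10

The order of 19 must divide φ(22) = φ(2)·φ(11) = 1·10 = 10 = 2 · 5.
Divisors of 10: 1, 2, 5, 10.
Test each divisor d:
19^1 ≡ 19
19^2 ≡ 9
19^5 ≡ 21
19^10 ≡ 1
The smallest such exponent is 10, so the order of 19 is 10.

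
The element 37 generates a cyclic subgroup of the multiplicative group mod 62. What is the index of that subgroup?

5

The order of 37 must divide φ(62) = φ(2)·φ(31) = 1·30 = 30 = 2 · 3 · 5.
Divisors of 30: 1, 2, 3, 5, 6, 10, 15, 30.
Compute 37^d (mod 62) for the divisors d until we hit 1:
37^1 ≡ 37 (mod 62)
37^2 ≡ 5 (mod 62)
37^3 ≡ 61 (mod 62)
37^5 ≡ 57 (mod 62)
37^6 ≡ 1 (mod 62) ✓
The order of 37 is 6, so the subgroup it generates has 6 elements.
The index is φ(62) / ord(37) = 30 / 6 = 5.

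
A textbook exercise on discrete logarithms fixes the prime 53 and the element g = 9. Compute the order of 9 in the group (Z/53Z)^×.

Since 9 ∈ (Z/53Z)^×, its order divides φ(53) = 53 − 1 = 52 = 2^2 · 13.
Divisors of 52: 1, 2, 4, 13, 26, 52.
Check 9^d mod 53 for each divisor in increasing order:
9^1 ≡ 9
9^2 ≡ 28
9^4 ≡ 42
9^13 ≡ 52
9^26 ≡ 1
Hence ord(9) = 26.

26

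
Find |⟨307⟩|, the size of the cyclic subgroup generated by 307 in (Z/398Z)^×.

198

ord(307) | φ(398) = φ(2)·φ(199) = 1·198 = 198 = 2 · 3^2 · 11.
Divisors of 198: 1, 2, 3, 6, 9, 11, 18, 22, 33, 66, 99, 198.
Evaluate successive powers at the divisors of 198:
307^1 ≡ 307
307^2 ≡ 321
307^3 ≡ 241
307^6 ≡ 371
307^9 ≡ 259
307^11 ≡ 355
307^18 ≡ 217
307^22 ≡ 257
307^33 ≡ 93
307^66 ≡ 291
307^99 ≡ 397
307^198 ≡ 1
The smallest such exponent is 198, so the order of 307 is 198.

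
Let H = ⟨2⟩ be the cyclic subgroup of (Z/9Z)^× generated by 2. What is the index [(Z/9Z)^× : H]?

1

ord(2) | φ(9) = φ(3^2) = 3·(3−1) = 6 = 2 · 3.
Divisors of 6: 1, 2, 3, 6.
Test each divisor d:
2^1 ≡ 2 (mod 9)
2^2 ≡ 4 (mod 9)
2^3 ≡ 8 (mod 9)
2^6 ≡ 1 (mod 9) ✓
So ord_9(2) = 6, hence |⟨2⟩| = 6.
[(Z/9Z)^× : ⟨2⟩] = 6/6 = 1.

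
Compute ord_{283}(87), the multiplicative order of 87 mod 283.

282

The order of 87 must divide φ(283) = 283 − 1 = 282 = 2 · 3 · 47.
Divisors of 282: 1, 2, 3, 6, 47, 94, 141, 282.
Compute 87^d (mod 283) for the divisors d until we hit 1:
87^1 ≡ 87 (mod 283)
87^2 ≡ 211 (mod 283)
87^3 ≡ 245 (mod 283)
87^6 ≡ 29 (mod 283)
87^47 ≡ 239 (mod 283)
87^94 ≡ 238 (mod 283)
87^141 ≡ 282 (mod 283)
87^282 ≡ 1 (mod 283) ✓
The smallest such exponent is 282, so the order of 87 is 282.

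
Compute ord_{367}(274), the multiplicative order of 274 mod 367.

183

The order of 274 must divide φ(367) = 367 − 1 = 366 = 2 · 3 · 61.
Divisors of 366: 1, 2, 3, 6, 61, 122, 183, 366.
Check 274^d mod 367 for each divisor in increasing order:
274^1 ≡ 274 (mod 367)
274^2 ≡ 208 (mod 367)
274^3 ≡ 107 (mod 367)
274^6 ≡ 72 (mod 367)
274^61 ≡ 83 (mod 367)
274^122 ≡ 283 (mod 367)
274^183 ≡ 1 (mod 367) ✓
So ord_367(274) = 183.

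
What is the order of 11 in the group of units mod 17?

Since 11 ∈ (Z/17Z)^×, its order divides φ(17) = 17 − 1 = 16 = 2^4.
Divisors of 16: 1, 2, 4, 8, 16.
Check 11^d mod 17 for each divisor in increasing order:
11^1 ≡ 11
11^2 ≡ 2
11^4 ≡ 4
11^8 ≡ 16
11^16 ≡ 1
So ord_17(11) = 16.

16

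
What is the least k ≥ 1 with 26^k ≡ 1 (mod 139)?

138

ord(26) | φ(139) = 139 − 1 = 138 = 2 · 3 · 23.
Divisors of 138: 1, 2, 3, 6, 23, 46, 69, 138.
Compute 26^d (mod 139) for the divisors d until we hit 1:
26^1 ≡ 26
26^2 ≡ 120
26^3 ≡ 62
26^6 ≡ 91
26^23 ≡ 43
26^46 ≡ 42
26^69 ≡ 138
26^138 ≡ 1
Therefore the multiplicative order of 26 modulo 139 is 138.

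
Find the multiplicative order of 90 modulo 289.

ord(90) | φ(289) = φ(17^2) = 17·(17−1) = 272 = 2^4 · 17.
Divisors of 272: 1, 2, 4, 8, 16, 17, 34, 68, 136, 272.
Evaluate successive powers at the divisors of 272:
90^1 ≡ 90
90^2 ≡ 8
90^4 ≡ 64
90^8 ≡ 50
90^16 ≡ 188
90^17 ≡ 158
90^34 ≡ 110
90^68 ≡ 251
90^136 ≡ 288
90^272 ≡ 1
The smallest such exponent is 272, so the order of 90 is 272.

272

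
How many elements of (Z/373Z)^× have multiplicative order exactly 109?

0

φ(373) = 373 − 1 = 372 = 2^2 · 3 · 31.
In a cyclic group of order 372, there are φ(d) elements of order d for each divisor d of 372, and zero for non-divisors.
109 does not divide 372, so no element of (Z/373Z)^× has order 109.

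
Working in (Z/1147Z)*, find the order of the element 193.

By Lagrange's theorem, ord_1147(193) divides φ(1147) = φ(31·37) = (31−1)·(37−1) = 30·36 = 1080 = 2^3 · 3^3 · 5.
Divisors of 1080: 1, 2, 3, 4, 5, 6, 8, 9, 10, 12, 15, 18, 20, 24, 27, 30, 36, 40, 45, 54, 60, 72, 90, 108, 120, 135, 180, 216, 270, 360, 540, 1080.
Evaluate successive powers at the divisors of 1080:
193^1 ≡ 193 (mod 1147)
193^2 ≡ 545 (mod 1147)
193^3 ≡ 808 (mod 1147)
193^4 ≡ 1099 (mod 1147)
193^5 ≡ 1059 (mod 1147)
193^6 ≡ 221 (mod 1147)
193^8 ≡ 10 (mod 1147)
193^9 ≡ 783 (mod 1147)
193^10 ≡ 862 (mod 1147)
193^12 ≡ 667 (mod 1147)
193^15 ≡ 993 (mod 1147)
193^18 ≡ 591 (mod 1147)
193^20 ≡ 935 (mod 1147)
193^24 ≡ 1000 (mod 1147)
193^27 ≡ 512 (mod 1147)
193^30 ≡ 776 (mod 1147)
193^36 ≡ 593 (mod 1147)
193^40 ≡ 211 (mod 1147)
193^45 ≡ 931 (mod 1147)
193^54 ≡ 628 (mod 1147)
193^60 ≡ 1 (mod 1147) ✓
Therefore the multiplicative order of 193 modulo 1147 is 60.

60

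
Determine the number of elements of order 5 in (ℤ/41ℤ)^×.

4

φ(41) = 41 − 1 = 40 = 2^3 · 5.
In a cyclic group of order 40, there are φ(d) elements of order d for each divisor d of 40, and zero for non-divisors.
5 | 40, and φ(5) = 5 − 1 = 4.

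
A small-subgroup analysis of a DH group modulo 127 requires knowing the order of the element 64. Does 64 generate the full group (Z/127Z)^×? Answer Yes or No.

φ(127) = 127 − 1 = 126 = 2 · 3^2 · 7.
It suffices to check that the order of 64 is not a proper divisor of 126: compute 64^(126/q) for q ∈ {2, 3, 7}.
64^63 ≡ 1 (mod 127)  [q = 2: ≡ 1 ✗]
64^42 ≡ 1 (mod 127)  [q = 3: ≡ 1 ✗]
64^18 ≡ 8 (mod 127)  [q = 7: ≢ 1 ✓]
Since 64^63 ≡ 1, the order of 64 divides 63 < 126, so 64 is not a primitive root.

No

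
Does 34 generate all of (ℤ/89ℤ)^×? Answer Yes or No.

φ(89) = 89 − 1 = 88 = 2^3 · 11.
An element g generates (Z/89Z)^× iff g^(88/q) ≢ 1 (mod 89) for each prime q ∈ {2, 11}.
34^44 ≡ 1 (mod 89)  [q = 2: ≡ 1 ✗]
34^8 ≡ 1 (mod 89)  [q = 11: ≡ 1 ✗]
The check at q = 2 fails, so 34 generates a proper subgroup.

No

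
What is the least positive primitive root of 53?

2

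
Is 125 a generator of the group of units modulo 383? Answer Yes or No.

Yes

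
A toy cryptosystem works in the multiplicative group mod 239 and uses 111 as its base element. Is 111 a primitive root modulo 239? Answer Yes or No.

No

φ(239) = 239 − 1 = 238 = 2 · 7 · 17.
An element g generates (Z/239Z)^× iff g^(238/q) ≢ 1 (mod 239) for each prime q ∈ {2, 7, 17}.
111^119 ≡ 238 (mod 239)  [q = 2: ≢ 1 ✓]
111^34 ≡ 1 (mod 239)  [q = 7: ≡ 1 ✗]
111^14 ≡ 36 (mod 239)  [q = 17: ≢ 1 ✓]
111^34 ≡ 1 shows ord(111) | 34, strictly less than φ(239); not a primitive root.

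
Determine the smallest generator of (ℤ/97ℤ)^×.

φ(97) = 97 − 1 = 96 = 2^5 · 3.
Test candidates g = 2, 3, … against the prime factors q ∈ {2, 3} of φ(97): g is a generator iff g^(96/q) ≢ 1 for every such q.
g = 2: 2^48 ≡ 1 — hits 1, so not a primitive root.
g = 3: 3^48 ≡ 1 — hits 1, so not a primitive root.
g = 4: 4^48 ≡ 1 — hits 1, so not a primitive root.
g = 5: 5^48 ≡ 96; 5^32 ≡ 35 — none is 1, so 5 is a primitive root.
So 5 is the smallest generator of (Z/97Z)^×.

5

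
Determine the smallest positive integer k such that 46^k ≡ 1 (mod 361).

The order of 46 must divide φ(361) = φ(19^2) = 19·(19−1) = 342 = 2 · 3^2 · 19.
Divisors of 342: 1, 2, 3, 6, 9, 18, 19, 38, 57, 114, 171, 342.
Check 46^d mod 361 for each divisor in increasing order:
46^1 ≡ 46 (mod 361)
46^2 ≡ 311 (mod 361)
46^3 ≡ 227 (mod 361)
46^6 ≡ 267 (mod 361)
46^9 ≡ 322 (mod 361)
46^18 ≡ 77 (mod 361)
46^19 ≡ 293 (mod 361)
46^38 ≡ 292 (mod 361)
46^57 ≡ 360 (mod 361)
46^114 ≡ 1 (mod 361) ✓
So ord_361(46) = 114.

114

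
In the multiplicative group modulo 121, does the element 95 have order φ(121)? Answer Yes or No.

φ(121) = φ(11^2) = 11·(11−1) = 110 = 2 · 5 · 11.
It suffices to check that the order of 95 is not a proper divisor of 110: compute 95^(110/q) for q ∈ {2, 5, 11}.
95^55 ≡ 120 (mod 121)  [q = 2: ≢ 1 ✓]
95^22 ≡ 27 (mod 121)  [q = 5: ≢ 1 ✓]
95^10 ≡ 45 (mod 121)  [q = 11: ≢ 1 ✓]
All checks pass, so 95 has order 110 and is a primitive root modulo 121.

Yes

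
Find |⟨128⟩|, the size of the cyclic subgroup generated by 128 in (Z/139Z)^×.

138

ord(128) | φ(139) = 139 − 1 = 138 = 2 · 3 · 23.
Divisors of 138: 1, 2, 3, 6, 23, 46, 69, 138.
Check 128^d mod 139 for each divisor in increasing order:
128^1 ≡ 128
128^2 ≡ 121
128^3 ≡ 59
128^6 ≡ 6
128^23 ≡ 97
128^46 ≡ 96
128^69 ≡ 138
128^138 ≡ 1
So ord_139(128) = 138.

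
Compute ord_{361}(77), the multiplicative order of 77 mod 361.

19

Since 77 ∈ (Z/361Z)^×, its order divides φ(361) = φ(19^2) = 19·(19−1) = 342 = 2 · 3^2 · 19.
Divisors of 342: 1, 2, 3, 6, 9, 18, 19, 38, 57, 114, 171, 342.
Test each divisor d:
77^1 ≡ 77 (mod 361)
77^2 ≡ 153 (mod 361)
77^3 ≡ 229 (mod 361)
77^6 ≡ 96 (mod 361)
77^9 ≡ 324 (mod 361)
77^18 ≡ 286 (mod 361)
77^19 ≡ 1 (mod 361) ✓
Hence ord(77) = 19.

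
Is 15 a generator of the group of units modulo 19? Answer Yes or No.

φ(19) = 19 − 1 = 18 = 2 · 3^2.
15 is a primitive root mod 19 iff 15^(φ(19)/q) ≢ 1 for every prime q | φ(19), i.e. q ∈ {2, 3}.
15^9 ≡ 18 (mod 19)  [q = 2: ≢ 1 ✓]
15^6 ≡ 11 (mod 19)  [q = 3: ≢ 1 ✓]
All checks pass, so 15 has order 18 and is a primitive root modulo 19.

Yes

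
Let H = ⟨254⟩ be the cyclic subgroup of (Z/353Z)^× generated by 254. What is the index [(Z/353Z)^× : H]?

By Lagrange's theorem, ord_353(254) divides φ(353) = 353 − 1 = 352 = 2^5 · 11.
Divisors of 352: 1, 2, 4, 8, 11, 16, 22, 32, 44, 88, 176, 352.
Check 254^d mod 353 for each divisor in increasing order:
254^1 ≡ 254 (mod 353)
254^2 ≡ 270 (mod 353)
254^4 ≡ 182 (mod 353)
254^8 ≡ 295 (mod 353)
254^11 ≡ 317 (mod 353)
254^16 ≡ 187 (mod 353)
254^22 ≡ 237 (mod 353)
254^32 ≡ 22 (mod 353)
254^44 ≡ 42 (mod 353)
254^88 ≡ 352 (mod 353)
254^176 ≡ 1 (mod 353) ✓
Thus |⟨254⟩| = ord(254) = 176.
[(Z/353Z)^× : ⟨254⟩] = 352/176 = 2.

2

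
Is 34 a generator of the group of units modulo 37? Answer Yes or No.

No

φ(37) = 37 − 1 = 36 = 2^2 · 3^2.
34 is a primitive root mod 37 iff 34^(φ(37)/q) ≢ 1 for every prime q | φ(37), i.e. q ∈ {2, 3}.
34^18 ≡ 1 (mod 37)  [q = 2: ≡ 1 ✗]
34^12 ≡ 10 (mod 37)  [q = 3: ≢ 1 ✓]
34^18 ≡ 1 shows ord(34) | 18, strictly less than φ(37); not a primitive root.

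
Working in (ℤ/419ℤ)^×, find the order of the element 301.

The order of 301 must divide φ(419) = 419 − 1 = 418 = 2 · 11 · 19.
Divisors of 418: 1, 2, 11, 19, 22, 38, 209, 418.
Test each divisor d:
301^1 ≡ 301 (mod 419)
301^2 ≡ 97 (mod 419)
301^11 ≡ 47 (mod 419)
301^19 ≡ 59 (mod 419)
301^22 ≡ 114 (mod 419)
301^38 ≡ 129 (mod 419)
301^209 ≡ 1 (mod 419) ✓
The smallest such exponent is 209, so the order of 301 is 209.

209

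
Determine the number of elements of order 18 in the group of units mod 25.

0

φ(25) = φ(5^2) = 5·(5−1) = 20 = 2^2 · 5.
(Z/25Z)^× is cyclic (|G| = 20); a cyclic group of order m has exactly φ(d) elements of each order d | m, and none otherwise.
18 does not divide 20, so no element of (Z/25Z)^× has order 18.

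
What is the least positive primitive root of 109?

6

φ(109) = 109 − 1 = 108 = 2^2 · 3^3.
Test candidates g = 2, 3, … against the prime factors q ∈ {2, 3} of φ(109): g is a generator iff g^(108/q) ≢ 1 for every such q.
g = 2: 2^54 ≡ 108; 2^36 ≡ 1 — hits 1, so not a primitive root.
g = 3: 3^54 ≡ 1 — hits 1, so not a primitive root.
g = 4: 4^54 ≡ 1 — hits 1, so not a primitive root.
g = 5: 5^54 ≡ 1 — hits 1, so not a primitive root.
g = 6: 6^54 ≡ 108; 6^36 ≡ 63 — none is 1, so 6 is a primitive root.
The smallest primitive root modulo 109 is 6.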